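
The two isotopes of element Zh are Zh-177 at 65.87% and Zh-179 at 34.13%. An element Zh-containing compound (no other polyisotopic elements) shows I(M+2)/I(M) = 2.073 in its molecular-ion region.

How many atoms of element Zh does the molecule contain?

The M+2/M ratio from n Zh atoms is n · q/p = n · 0.3413/0.6587.
n = 2.073 × 0.6587/0.3413 = 4.00 ≈ 4

4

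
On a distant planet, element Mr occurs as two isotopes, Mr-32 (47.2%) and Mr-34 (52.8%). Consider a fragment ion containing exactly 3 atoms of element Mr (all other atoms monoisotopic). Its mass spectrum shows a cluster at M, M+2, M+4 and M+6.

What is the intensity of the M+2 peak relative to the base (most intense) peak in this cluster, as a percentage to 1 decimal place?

89.4%

(0.472 + 0.528)^3 gives M 0.1052, M+2 0.3529, M+4 0.3948, M+6 0.1472; the largest is M+4.
P(M+4) = C(3,2) × 0.472^1 × 0.528^2 = 3 × 0.4720 × 0.278784 = 0.394758 (base)
P(M+2) = C(3,1) × 0.472^2 × 0.528^1 = 3 × 0.222784 × 0.5280 = 0.352890
Relative intensity = 0.352890 / 0.394758 × 100 = 89.4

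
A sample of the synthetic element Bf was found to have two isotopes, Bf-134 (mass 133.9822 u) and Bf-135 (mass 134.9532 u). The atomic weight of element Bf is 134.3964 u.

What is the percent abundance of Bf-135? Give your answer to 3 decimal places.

Writing the weighted mean with unknown fraction x of Bf-134:
133.9822·x + 134.9532·(1 − x) = 134.3964
(133.9822 − 134.9532)·x = 134.3964 − 134.9532
x = -0.5568 / -0.9710 = 0.57343 → 57.343% Bf-134, 42.657% Bf-135.

42.657%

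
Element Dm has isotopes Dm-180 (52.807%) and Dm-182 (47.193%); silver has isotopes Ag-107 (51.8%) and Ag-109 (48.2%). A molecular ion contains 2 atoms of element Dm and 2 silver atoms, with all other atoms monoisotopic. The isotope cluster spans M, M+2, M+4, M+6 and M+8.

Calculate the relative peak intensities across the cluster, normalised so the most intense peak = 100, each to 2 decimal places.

Element Dm pattern (n=2): 0.27885792 : 0.49842415 : 0.22271792
Silver pattern (n=2): 0.268324 : 0.499352 : 0.232324
Convolve the two distributions (both contribute in 2-u steps):
  M: 0.27885792×0.268324 = 0.074824
  M+2: 0.27885792×0.499352 + 0.49842415×0.268324 = 0.272987
  M+4: 0.27885792×0.232324 + 0.49842415×0.499352 + 0.22271792×0.268324 = 0.373435
  M+6: 0.49842415×0.232324 + 0.22271792×0.499352 = 0.227011
  M+8: 0.22271792×0.232324 = 0.051743
Scale to base peak (0.373435) = 100: 20.04 : 73.10 : 100.00 : 60.79 : 13.86

20.04 : 73.10 : 100.00 : 60.79 : 13.86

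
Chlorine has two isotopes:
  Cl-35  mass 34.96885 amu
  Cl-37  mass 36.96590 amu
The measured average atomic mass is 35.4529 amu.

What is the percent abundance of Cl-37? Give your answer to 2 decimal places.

Writing the weighted mean with unknown fraction x of Cl-35:
34.96885·x + 36.96590·(1 − x) = 35.4529
(34.96885 − 36.96590)·x = 35.4529 − 36.96590
x = -1.51300 / -1.99705 = 0.75762 → 75.76% Cl-35, 24.24% Cl-37.

24.24%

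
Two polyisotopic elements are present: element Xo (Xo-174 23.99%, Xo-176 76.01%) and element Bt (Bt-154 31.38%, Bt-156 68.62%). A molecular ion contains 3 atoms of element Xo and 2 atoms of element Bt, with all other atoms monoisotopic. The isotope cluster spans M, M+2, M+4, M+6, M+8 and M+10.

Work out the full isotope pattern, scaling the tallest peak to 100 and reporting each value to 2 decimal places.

Element Xo pattern (n=3): 0.01380673 : 0.13123585 : 0.41580812 : 0.4391493
Element Bt pattern (n=2): 0.09847044 : 0.43065912 : 0.47087044
Convolve the two distributions (both contribute in 2-u steps):
  M: 0.01380673×0.09847044 = 0.001360
  M+2: 0.01380673×0.43065912 + 0.13123585×0.09847044 = 0.018869
  M+4: 0.01380673×0.47087044 + 0.13123585×0.43065912 + 0.41580812×0.09847044 = 0.103964
  M+6: 0.13123585×0.47087044 + 0.41580812×0.43065912 + 0.4391493×0.09847044 = 0.284110
  M+8: 0.41580812×0.47087044 + 0.4391493×0.43065912 = 0.384915
  M+10: 0.4391493×0.47087044 = 0.206782
Scale to base peak (0.384915) = 100: 0.35 : 4.90 : 27.01 : 73.81 : 100.00 : 53.72

0.35 : 4.90 : 27.01 : 73.81 : 100.00 : 53.72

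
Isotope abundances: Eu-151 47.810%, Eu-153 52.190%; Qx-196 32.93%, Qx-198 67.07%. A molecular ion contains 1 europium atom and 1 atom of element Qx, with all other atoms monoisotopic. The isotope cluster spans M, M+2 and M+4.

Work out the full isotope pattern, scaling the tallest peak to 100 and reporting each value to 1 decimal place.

32.0 : 100.0 : 71.1

Europium pattern (n=1): 0.4781 : 0.5219
Element Qx pattern (n=1): 0.3293 : 0.6707
Convolve the two distributions (both contribute in 2-u steps):
  M: 0.4781×0.3293 = 0.157438
  M+2: 0.4781×0.6707 + 0.5219×0.3293 = 0.492523
  M+4: 0.5219×0.6707 = 0.350038
Scale to base peak (0.492523) = 100: 32.0 : 100.0 : 71.1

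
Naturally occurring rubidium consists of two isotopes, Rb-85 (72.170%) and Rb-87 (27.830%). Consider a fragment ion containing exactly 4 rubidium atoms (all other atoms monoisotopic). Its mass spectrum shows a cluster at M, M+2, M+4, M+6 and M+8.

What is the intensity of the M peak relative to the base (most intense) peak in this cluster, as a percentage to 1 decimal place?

64.8%

(0.72170 + 0.27830)^4 gives M 0.2713, M+2 0.4184, M+4 0.2420, M+6 0.0622, M+8 0.0060; the largest is M+2.
P(M+2) = C(4,1) × 0.72170^3 × 0.27830^1 = 4 × 0.37589809 × 0.2783 = 0.418450 (base)
P(M) = C(4,0) × 0.72170^4 × 0.27830^0 = 1 × 0.27128565 × 1.0000 = 0.271286
Relative intensity = 0.271286 / 0.418450 × 100 = 64.8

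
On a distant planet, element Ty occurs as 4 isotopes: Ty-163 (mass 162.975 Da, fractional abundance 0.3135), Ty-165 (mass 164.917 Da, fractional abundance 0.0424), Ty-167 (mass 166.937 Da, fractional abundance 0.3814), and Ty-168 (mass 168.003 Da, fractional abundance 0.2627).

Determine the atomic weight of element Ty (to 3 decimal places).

165.889 Da

The abundance-weighted mean is 0.3135 × 162.975 + 0.0424 × 164.917 + 0.3814 × 166.937 + 0.2627 × 168.003
= 51.0927 + 6.9925 + 63.6698 + 44.1344 = 165.8894 Da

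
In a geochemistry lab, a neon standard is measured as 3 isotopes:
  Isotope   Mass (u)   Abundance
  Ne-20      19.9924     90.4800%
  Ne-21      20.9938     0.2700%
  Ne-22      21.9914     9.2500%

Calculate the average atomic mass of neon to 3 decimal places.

Ar = Σ fᵢ·mᵢ = 0.904800 × 19.9924 + 0.002700 × 20.9938 + 0.092500 × 21.9914
= 18.08912 + 0.05668 + 2.03420 = 20.18000 u

20.180 u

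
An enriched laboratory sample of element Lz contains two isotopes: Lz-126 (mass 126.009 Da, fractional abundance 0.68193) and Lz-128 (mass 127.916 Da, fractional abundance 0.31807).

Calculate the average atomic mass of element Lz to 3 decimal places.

126.616 Da

Average mass = Σ (abundance × isotope mass) = 0.68193 × 126.009 + 0.31807 × 127.916
= 85.9293 + 40.6862 = 126.6155 Da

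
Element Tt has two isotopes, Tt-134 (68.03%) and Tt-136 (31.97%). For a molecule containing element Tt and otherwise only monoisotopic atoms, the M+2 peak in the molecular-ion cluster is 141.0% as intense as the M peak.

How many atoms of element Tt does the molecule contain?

For n independent Tt atoms, I(M+2)/I(M) = n · (abundance Tt-136) / (abundance Tt-134) = n · 0.3197/0.6803.
n = 1.410 × 0.6803/0.3197 = 3.00 ≈ 3

3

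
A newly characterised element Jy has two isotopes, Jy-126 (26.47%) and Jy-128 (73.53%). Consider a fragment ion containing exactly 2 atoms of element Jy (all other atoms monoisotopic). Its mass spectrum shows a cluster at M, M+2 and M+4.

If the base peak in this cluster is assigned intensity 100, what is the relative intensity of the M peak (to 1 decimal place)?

Term probabilities: M 0.0701, M+2 0.3893, M+4 0.5407. Base peak = M+4.
P(M+4) = C(2,2) × 0.2647^0 × 0.7353^2 = 1 × 1.0000 × 0.54066609 = 0.540666 (base)
P(M) = C(2,0) × 0.2647^2 × 0.7353^0 = 1 × 0.07006609 × 1.0000 = 0.070066
Relative intensity = 0.070066 / 0.540666 × 100 = 13.0

13.0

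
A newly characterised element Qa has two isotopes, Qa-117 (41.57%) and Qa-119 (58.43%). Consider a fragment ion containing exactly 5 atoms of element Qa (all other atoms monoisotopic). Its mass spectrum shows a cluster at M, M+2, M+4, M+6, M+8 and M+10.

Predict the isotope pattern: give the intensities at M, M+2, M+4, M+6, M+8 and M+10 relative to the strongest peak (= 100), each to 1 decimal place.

3.6 : 25.3 : 71.1 : 100.0 : 70.3 : 19.8

The 5 Qa atoms are independent, so intensities follow the terms of (0.4157 + 0.5843)^5.
P(M) = 0.4157^5 = 0.012414
P(M+2) = 5 × 0.4157^4 × 0.5843^1 = 0.087242
P(M+4) = 10 × 0.4157^3 × 0.5843^2 = 0.245252
P(M+6) = 10 × 0.4157^2 × 0.5843^3 = 0.344721
P(M+8) = 5 × 0.4157^1 × 0.5843^4 = 0.242267
P(M+10) = 0.5843^5 = 0.068105
The M+6 peak is largest (0.344721); scaling to 100 gives 3.6 : 25.3 : 71.1 : 100.0 : 70.3 : 19.8.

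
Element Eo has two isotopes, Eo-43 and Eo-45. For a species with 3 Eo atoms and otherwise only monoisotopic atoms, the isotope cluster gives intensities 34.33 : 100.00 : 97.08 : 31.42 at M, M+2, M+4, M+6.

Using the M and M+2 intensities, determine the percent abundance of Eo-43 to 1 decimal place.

50.7%

Let p = fractional abundance of Eo-43. I(M+2)/I(M) = [C(3,1)·p^2·(1−p)] / p^3 = 3·(1−p)/p = 100.00/34.33 = 2.9129
(1−p)/p = 2.9129/3 = 0.9710  ⇒  p = 1/(1 + 0.9710) = 0.5074
Eo-43: 50.7%, Eo-45: 49.3%.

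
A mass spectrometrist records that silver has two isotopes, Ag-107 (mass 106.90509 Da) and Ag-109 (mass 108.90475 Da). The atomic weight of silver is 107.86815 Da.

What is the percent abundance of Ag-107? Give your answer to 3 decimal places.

With x = fraction of Ag-107 (so Ag-109 is 1 − x):
106.90509·x + 108.90475·(1 − x) = 107.86815
(106.90509 − 108.90475)·x = 107.86815 − 108.90475
x = -1.03660 / -1.99966 = 0.51839 → 51.839% Ag-107, 48.161% Ag-109.

51.839%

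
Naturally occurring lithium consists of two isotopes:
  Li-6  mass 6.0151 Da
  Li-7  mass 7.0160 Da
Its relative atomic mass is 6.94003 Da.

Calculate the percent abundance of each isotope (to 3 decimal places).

Li-6: 7.590%, Li-7: 92.410%

Writing the weighted mean with unknown fraction x of Li-6:
6.0151·x + 7.0160·(1 − x) = 6.94003
(6.0151 − 7.0160)·x = 6.94003 − 7.0160
x = -0.07597 / -1.0009 = 0.07590 → 7.590% Li-6, 92.410% Li-7.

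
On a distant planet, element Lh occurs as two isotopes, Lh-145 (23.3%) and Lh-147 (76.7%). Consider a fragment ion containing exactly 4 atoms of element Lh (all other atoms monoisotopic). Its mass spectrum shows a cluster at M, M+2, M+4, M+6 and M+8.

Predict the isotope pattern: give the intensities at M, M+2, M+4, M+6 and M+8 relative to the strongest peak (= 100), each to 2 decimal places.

Expanding (0.233 + 0.767)^4:
P(M) = 0.233^4 = 0.002947
P(M+2) = 4 × 0.233^3 × 0.767^1 = 0.038808
P(M+4) = 6 × 0.233^2 × 0.767^2 = 0.191626
P(M+6) = 4 × 0.233^1 × 0.767^3 = 0.420535
P(M+8) = 0.767^4 = 0.346084
The M+6 peak is largest (0.420535); scaling to 100 gives 0.70 : 9.23 : 45.57 : 100.00 : 82.30.

0.70 : 9.23 : 45.57 : 100.00 : 82.30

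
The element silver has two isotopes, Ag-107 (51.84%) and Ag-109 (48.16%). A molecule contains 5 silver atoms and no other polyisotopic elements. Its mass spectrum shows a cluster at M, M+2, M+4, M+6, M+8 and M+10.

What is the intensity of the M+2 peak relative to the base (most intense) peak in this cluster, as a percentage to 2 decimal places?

Term probabilities: M 0.0374, M+2 0.1739, M+4 0.3231, M+6 0.3002, M+8 0.1394, M+10 0.0259. Base peak = M+4.
P(M+4) = C(5,2) × 0.5184^3 × 0.4816^2 = 10 × 0.13931407 × 0.23193856 = 0.323123 (base)
P(M+2) = C(5,1) × 0.5184^4 × 0.4816^1 = 5 × 0.07222041 × 0.4816 = 0.173907
Relative intensity = 0.173907 / 0.323123 × 100 = 53.82

53.82%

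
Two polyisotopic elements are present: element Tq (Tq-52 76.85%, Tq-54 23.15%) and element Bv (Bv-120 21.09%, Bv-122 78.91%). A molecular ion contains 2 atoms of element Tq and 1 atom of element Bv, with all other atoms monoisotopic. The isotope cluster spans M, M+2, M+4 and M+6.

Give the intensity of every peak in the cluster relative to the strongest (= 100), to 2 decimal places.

23.02 : 100.00 : 53.98 : 7.82

Element Tq pattern (n=2): 0.59059225 : 0.3558155 : 0.05359225
Element Bv pattern (n=1): 0.2109 : 0.7891
Convolve the two distributions (both contribute in 2-u steps):
  M: 0.59059225×0.2109 = 0.124556
  M+2: 0.59059225×0.7891 + 0.3558155×0.2109 = 0.541078
  M+4: 0.3558155×0.7891 + 0.05359225×0.2109 = 0.292077
  M+6: 0.05359225×0.7891 = 0.042290
Scale to base peak (0.541078) = 100: 23.02 : 100.00 : 53.98 : 7.82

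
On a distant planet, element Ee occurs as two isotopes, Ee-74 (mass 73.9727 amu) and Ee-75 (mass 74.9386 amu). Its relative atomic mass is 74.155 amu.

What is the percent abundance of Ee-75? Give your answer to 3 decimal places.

Let x be the fractional abundance of Ee-74; then Ee-75 has abundance 1 − x.
73.9727·x + 74.9386·(1 − x) = 74.155
(73.9727 − 74.9386)·x = 74.155 − 74.9386
x = -0.7836 / -0.9659 = 0.81126 → 81.126% Ee-74, 18.874% Ee-75.

18.874%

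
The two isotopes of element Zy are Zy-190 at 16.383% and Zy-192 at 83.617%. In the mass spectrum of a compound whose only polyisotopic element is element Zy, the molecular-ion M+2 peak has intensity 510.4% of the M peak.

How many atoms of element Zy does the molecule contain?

For n independent Zy atoms, I(M+2)/I(M) = n · (abundance Zy-192) / (abundance Zy-190) = n · 0.83617/0.16383.
n = 5.104 × 0.16383/0.83617 = 1.00 ≈ 1

1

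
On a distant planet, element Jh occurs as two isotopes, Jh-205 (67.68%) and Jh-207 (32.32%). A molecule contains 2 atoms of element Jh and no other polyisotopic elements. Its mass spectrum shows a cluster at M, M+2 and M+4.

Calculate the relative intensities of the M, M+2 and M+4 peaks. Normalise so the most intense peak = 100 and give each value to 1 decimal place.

The 2 Jh atoms are independent, so intensities follow the terms of (0.6768 + 0.3232)^2.
P(M) = 0.6768^2 = 0.458058
P(M+2) = 2 × 0.6768^1 × 0.3232^1 = 0.437484
P(M+4) = 0.3232^2 = 0.104458
The M peak is largest (0.458058); scaling to 100 gives 100.0 : 95.5 : 22.8.

100.0 : 95.5 : 22.8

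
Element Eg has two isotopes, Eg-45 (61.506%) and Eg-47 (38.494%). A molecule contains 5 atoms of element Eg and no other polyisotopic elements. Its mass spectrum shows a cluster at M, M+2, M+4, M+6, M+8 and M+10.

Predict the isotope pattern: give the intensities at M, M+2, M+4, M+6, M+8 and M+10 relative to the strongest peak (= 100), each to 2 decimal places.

The 5 Eg atoms are independent, so intensities follow the terms of (0.61506 + 0.38494)^5.
P(M) = 0.61506^5 = 0.088021
P(M+2) = 5 × 0.61506^4 × 0.38494^1 = 0.275444
P(M+4) = 10 × 0.61506^3 × 0.38494^2 = 0.344777
P(M+6) = 10 × 0.61506^2 × 0.38494^3 = 0.215781
P(M+8) = 5 × 0.61506^1 × 0.38494^4 = 0.067524
P(M+10) = 0.38494^5 = 0.008452
The M+4 peak is largest (0.344777); scaling to 100 gives 25.53 : 79.89 : 100.00 : 62.59 : 19.58 : 2.45.

25.53 : 79.89 : 100.00 : 62.59 : 19.58 : 2.45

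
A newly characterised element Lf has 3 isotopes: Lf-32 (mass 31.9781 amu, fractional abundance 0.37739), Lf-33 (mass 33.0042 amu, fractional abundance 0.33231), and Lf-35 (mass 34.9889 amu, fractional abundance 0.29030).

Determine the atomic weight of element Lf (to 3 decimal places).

33.193 amu

The abundance-weighted mean is 0.37739 × 31.9781 + 0.33231 × 33.0042 + 0.29030 × 34.9889
= 12.06822 + 10.96763 + 10.15728 = 33.19313 amu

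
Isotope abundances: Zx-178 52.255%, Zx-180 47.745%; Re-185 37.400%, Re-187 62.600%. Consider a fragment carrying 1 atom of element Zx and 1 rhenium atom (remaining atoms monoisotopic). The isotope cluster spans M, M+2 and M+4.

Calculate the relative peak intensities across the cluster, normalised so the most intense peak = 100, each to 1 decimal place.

38.6 : 100.0 : 59.1

Element Zx pattern (n=1): 0.52255 : 0.47745
Rhenium pattern (n=1): 0.3740 : 0.6260
Convolve the two distributions (both contribute in 2-u steps):
  M: 0.52255×0.3740 = 0.195434
  M+2: 0.52255×0.6260 + 0.47745×0.3740 = 0.505683
  M+4: 0.47745×0.6260 = 0.298884
Scale to base peak (0.505683) = 100: 38.6 : 100.0 : 59.1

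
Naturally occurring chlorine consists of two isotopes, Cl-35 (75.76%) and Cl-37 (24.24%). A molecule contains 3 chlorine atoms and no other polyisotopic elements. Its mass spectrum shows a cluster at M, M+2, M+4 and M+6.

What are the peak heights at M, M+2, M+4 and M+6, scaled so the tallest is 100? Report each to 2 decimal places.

100.00 : 95.99 : 30.71 : 3.28

The 3 Cl atoms are independent, so intensities follow the terms of (0.7576 + 0.2424)^3.
P(M) = 0.7576^3 = 0.434830
P(M+2) = 3 × 0.7576^2 × 0.2424^1 = 0.417382
P(M+4) = 3 × 0.7576^1 × 0.2424^2 = 0.133545
P(M+6) = 0.2424^3 = 0.014243
The M peak is largest (0.434830); scaling to 100 gives 100.00 : 95.99 : 30.71 : 3.28.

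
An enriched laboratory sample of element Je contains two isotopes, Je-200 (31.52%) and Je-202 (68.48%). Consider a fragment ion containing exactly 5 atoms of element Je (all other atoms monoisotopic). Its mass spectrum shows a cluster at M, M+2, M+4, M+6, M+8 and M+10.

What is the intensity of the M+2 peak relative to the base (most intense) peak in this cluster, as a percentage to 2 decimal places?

(0.3152 + 0.6848)^5 gives M 0.0031, M+2 0.0338, M+4 0.1469, M+6 0.3191, M+8 0.3466, M+10 0.1506; the largest is M+8.
P(M+8) = C(5,4) × 0.3152^1 × 0.6848^4 = 5 × 0.3152 × 0.21991508 = 0.346586 (base)
P(M+2) = C(5,1) × 0.3152^4 × 0.6848^1 = 5 × 0.00987063 × 0.6848 = 0.033797
Relative intensity = 0.033797 / 0.346586 × 100 = 9.75

9.75%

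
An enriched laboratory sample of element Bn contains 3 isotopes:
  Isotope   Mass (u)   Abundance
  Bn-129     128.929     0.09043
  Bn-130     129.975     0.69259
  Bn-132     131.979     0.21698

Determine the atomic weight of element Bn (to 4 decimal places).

130.3152 u

The abundance-weighted mean is 0.09043 × 128.929 + 0.69259 × 129.975 + 0.21698 × 131.979
= 11.65905 + 90.01939 + 28.63680 = 130.31524 u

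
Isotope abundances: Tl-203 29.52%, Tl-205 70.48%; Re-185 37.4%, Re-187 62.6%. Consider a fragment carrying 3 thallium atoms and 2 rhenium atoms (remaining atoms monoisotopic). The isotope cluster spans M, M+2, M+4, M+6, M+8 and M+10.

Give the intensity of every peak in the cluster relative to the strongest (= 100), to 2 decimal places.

Thallium pattern (n=3): 0.02572463 : 0.18425524 : 0.43991564 : 0.35010449
Rhenium pattern (n=2): 0.139876 : 0.468248 : 0.391876
Convolve the two distributions (both contribute in 2-u steps):
  M: 0.02572463×0.139876 = 0.003598
  M+2: 0.02572463×0.468248 + 0.18425524×0.139876 = 0.037818
  M+4: 0.02572463×0.391876 + 0.18425524×0.468248 + 0.43991564×0.139876 = 0.157892
  M+6: 0.18425524×0.391876 + 0.43991564×0.468248 + 0.35010449×0.139876 = 0.327166
  M+8: 0.43991564×0.391876 + 0.35010449×0.468248 = 0.336328
  M+10: 0.35010449×0.391876 = 0.137198
Scale to base peak (0.336328) = 100: 1.07 : 11.24 : 46.95 : 97.28 : 100.00 : 40.79

1.07 : 11.24 : 46.95 : 97.28 : 100.00 : 40.79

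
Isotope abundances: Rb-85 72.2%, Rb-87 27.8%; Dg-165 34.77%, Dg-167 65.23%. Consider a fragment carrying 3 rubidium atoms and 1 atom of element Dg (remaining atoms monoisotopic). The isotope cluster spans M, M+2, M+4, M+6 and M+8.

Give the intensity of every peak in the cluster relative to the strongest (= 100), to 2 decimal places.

Rubidium pattern (n=3): 0.37636705 : 0.43475086 : 0.16739714 : 0.02148495
Element Dg pattern (n=1): 0.3477 : 0.6523
Convolve the two distributions (both contribute in 2-u steps):
  M: 0.37636705×0.3477 = 0.130863
  M+2: 0.37636705×0.6523 + 0.43475086×0.3477 = 0.396667
  M+4: 0.43475086×0.6523 + 0.16739714×0.3477 = 0.341792
  M+6: 0.16739714×0.6523 + 0.02148495×0.3477 = 0.116663
  M+8: 0.02148495×0.6523 = 0.014015
Scale to base peak (0.396667) = 100: 32.99 : 100.00 : 86.17 : 29.41 : 3.53

32.99 : 100.00 : 86.17 : 29.41 : 3.53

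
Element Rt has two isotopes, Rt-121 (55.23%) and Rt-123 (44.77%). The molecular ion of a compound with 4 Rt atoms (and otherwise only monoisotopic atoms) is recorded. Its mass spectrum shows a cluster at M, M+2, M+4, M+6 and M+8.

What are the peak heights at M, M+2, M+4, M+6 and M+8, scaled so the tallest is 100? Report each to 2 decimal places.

25.36 : 82.24 : 100.00 : 54.04 : 10.95

Each Rt atom is independently Rt-121 (p = 0.5523) or Rt-123 (q = 0.4477); the cluster is the binomial expansion (p + q)^4.
P(M) = 0.5523^4 = 0.093047
P(M+2) = 4 × 0.5523^3 × 0.4477^1 = 0.301698
P(M+4) = 6 × 0.5523^2 × 0.4477^2 = 0.366839
P(M+6) = 4 × 0.5523^1 × 0.4477^3 = 0.198242
P(M+8) = 0.4477^4 = 0.040174
The M+4 peak is largest (0.366839); scaling to 100 gives 25.36 : 82.24 : 100.00 : 54.04 : 10.95.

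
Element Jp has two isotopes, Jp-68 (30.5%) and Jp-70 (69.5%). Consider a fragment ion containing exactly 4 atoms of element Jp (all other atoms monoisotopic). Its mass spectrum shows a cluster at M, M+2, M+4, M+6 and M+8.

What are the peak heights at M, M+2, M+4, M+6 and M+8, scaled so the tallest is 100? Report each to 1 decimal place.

2.1 : 19.3 : 65.8 : 100.0 : 57.0

The 4 Jp atoms are independent, so intensities follow the terms of (0.305 + 0.695)^4.
P(M) = 0.305^4 = 0.008654
P(M+2) = 4 × 0.305^3 × 0.695^1 = 0.078876
P(M+4) = 6 × 0.305^2 × 0.695^2 = 0.269600
P(M+6) = 4 × 0.305^1 × 0.695^3 = 0.409557
P(M+8) = 0.695^4 = 0.233313
The M+6 peak is largest (0.409557); scaling to 100 gives 2.1 : 19.3 : 65.8 : 100.0 : 57.0.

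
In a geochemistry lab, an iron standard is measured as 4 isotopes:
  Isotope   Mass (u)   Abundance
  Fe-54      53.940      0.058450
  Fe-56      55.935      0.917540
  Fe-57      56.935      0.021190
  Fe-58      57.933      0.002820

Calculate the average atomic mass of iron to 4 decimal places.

55.8452 u

The abundance-weighted mean is 0.058450 × 53.940 + 0.917540 × 55.935 + 0.021190 × 56.935 + 0.002820 × 57.933
= 3.15279 + 51.32260 + 1.20645 + 0.16337 = 55.84521 u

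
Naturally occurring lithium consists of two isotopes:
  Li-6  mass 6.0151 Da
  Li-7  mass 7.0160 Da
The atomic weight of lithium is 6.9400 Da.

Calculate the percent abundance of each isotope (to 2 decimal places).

Let x be the fractional abundance of Li-6; then Li-7 has abundance 1 − x.
6.0151·x + 7.0160·(1 − x) = 6.9400
(6.0151 − 7.0160)·x = 6.9400 − 7.0160
x = -0.0760 / -1.0009 = 0.07593 → 7.59% Li-6, 92.41% Li-7.

Li-6: 7.59%, Li-7: 92.41%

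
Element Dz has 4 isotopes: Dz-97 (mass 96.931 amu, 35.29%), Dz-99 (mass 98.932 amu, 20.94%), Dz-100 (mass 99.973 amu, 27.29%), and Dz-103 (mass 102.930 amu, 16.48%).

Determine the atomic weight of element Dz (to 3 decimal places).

99.169 amu

The abundance-weighted mean is 0.3529 × 96.931 + 0.2094 × 98.932 + 0.2729 × 99.973 + 0.1648 × 102.930
= 34.2069 + 20.7164 + 27.2826 + 16.9629 = 99.1688 amu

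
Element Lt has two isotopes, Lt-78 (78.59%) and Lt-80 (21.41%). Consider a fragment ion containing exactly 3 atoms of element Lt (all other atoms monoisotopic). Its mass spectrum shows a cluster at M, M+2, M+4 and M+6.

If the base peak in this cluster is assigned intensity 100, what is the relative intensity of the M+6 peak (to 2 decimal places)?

2.02

(0.7859 + 0.2141)^3 gives M 0.4854, M+2 0.3967, M+4 0.1081, M+6 0.0098; the largest is M.
P(M) = C(3,0) × 0.7859^3 × 0.2141^0 = 1 × 0.48540234 × 1.0000 = 0.485402 (base)
P(M+6) = C(3,3) × 0.7859^0 × 0.2141^3 = 1 × 1.0000 × 0.00981409 = 0.009814
Relative intensity = 0.009814 / 0.485402 × 100 = 2.02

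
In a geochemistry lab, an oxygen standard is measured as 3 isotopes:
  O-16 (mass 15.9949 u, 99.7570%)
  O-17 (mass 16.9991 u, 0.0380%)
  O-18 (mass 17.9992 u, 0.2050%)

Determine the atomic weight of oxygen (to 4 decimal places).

15.9994 u

Ar = Σ fᵢ·mᵢ = 0.997570 × 15.9949 + 0.000380 × 16.9991 + 0.002050 × 17.9992
= 15.95603 + 0.00646 + 0.03690 = 15.99939 u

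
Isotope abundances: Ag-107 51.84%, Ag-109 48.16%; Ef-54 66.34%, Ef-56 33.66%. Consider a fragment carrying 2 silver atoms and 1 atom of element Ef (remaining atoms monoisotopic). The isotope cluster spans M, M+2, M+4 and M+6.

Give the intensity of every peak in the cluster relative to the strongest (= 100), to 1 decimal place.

42.3 : 100.0 : 76.3 : 18.5

Silver pattern (n=2): 0.26873856 : 0.49932288 : 0.23193856
Element Ef pattern (n=1): 0.6634 : 0.3366
Convolve the two distributions (both contribute in 2-u steps):
  M: 0.26873856×0.6634 = 0.178281
  M+2: 0.26873856×0.3366 + 0.49932288×0.6634 = 0.421708
  M+4: 0.49932288×0.3366 + 0.23193856×0.6634 = 0.321940
  M+6: 0.23193856×0.3366 = 0.078071
Scale to base peak (0.421708) = 100: 42.3 : 100.0 : 76.3 : 18.5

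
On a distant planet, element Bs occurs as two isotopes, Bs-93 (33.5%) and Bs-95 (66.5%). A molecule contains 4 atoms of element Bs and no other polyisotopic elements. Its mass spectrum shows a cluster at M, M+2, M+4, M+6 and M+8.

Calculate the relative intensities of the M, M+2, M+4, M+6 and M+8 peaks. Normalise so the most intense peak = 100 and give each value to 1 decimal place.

3.2 : 25.4 : 75.6 : 100.0 : 49.6

The 4 Bs atoms are independent, so intensities follow the terms of (0.335 + 0.665)^4.
P(M) = 0.335^4 = 0.012594
P(M+2) = 4 × 0.335^3 × 0.665^1 = 0.100004
P(M+4) = 6 × 0.335^2 × 0.665^2 = 0.297772
P(M+6) = 4 × 0.335^1 × 0.665^3 = 0.394067
P(M+8) = 0.665^4 = 0.195563
The M+6 peak is largest (0.394067); scaling to 100 gives 3.2 : 25.4 : 75.6 : 100.0 : 49.6.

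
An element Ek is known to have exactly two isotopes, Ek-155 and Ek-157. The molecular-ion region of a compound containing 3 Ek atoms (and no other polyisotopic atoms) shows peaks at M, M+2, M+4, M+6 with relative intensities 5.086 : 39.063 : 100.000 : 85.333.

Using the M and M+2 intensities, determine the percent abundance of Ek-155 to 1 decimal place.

Write p for the Ek-155 fraction. I(M+2)/I(M) = [C(3,1)·p^2·(1−p)] / p^3 = 3·(1−p)/p = 39.063/5.086 = 7.6805
(1−p)/p = 7.6805/3 = 2.5602  ⇒  p = 1/(1 + 2.5602) = 0.2809
Ek-155: 28.1%, Ek-157: 71.9%.

28.1%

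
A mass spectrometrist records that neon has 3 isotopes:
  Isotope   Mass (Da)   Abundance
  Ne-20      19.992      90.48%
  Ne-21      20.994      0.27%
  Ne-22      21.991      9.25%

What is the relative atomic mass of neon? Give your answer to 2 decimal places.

20.18 Da

Weight each isotope mass by its fractional abundance: 0.9048 × 19.992 + 0.0027 × 20.994 + 0.0925 × 21.991
= 18.0888 + 0.0567 + 2.0342 = 20.1797 Da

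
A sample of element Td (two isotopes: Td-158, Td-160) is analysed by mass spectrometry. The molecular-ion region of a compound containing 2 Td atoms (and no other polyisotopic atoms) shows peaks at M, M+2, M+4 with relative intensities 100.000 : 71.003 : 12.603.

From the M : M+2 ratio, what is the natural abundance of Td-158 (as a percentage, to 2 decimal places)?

73.80%

Let p = fractional abundance of Td-158. I(M+2)/I(M) = [C(2,1)·p^1·(1−p)] / p^2 = 2·(1−p)/p = 71.003/100.000 = 0.7100
(1−p)/p = 0.7100/2 = 0.3550  ⇒  p = 1/(1 + 0.3550) = 0.7380
Td-158: 73.80%, Td-160: 26.20%.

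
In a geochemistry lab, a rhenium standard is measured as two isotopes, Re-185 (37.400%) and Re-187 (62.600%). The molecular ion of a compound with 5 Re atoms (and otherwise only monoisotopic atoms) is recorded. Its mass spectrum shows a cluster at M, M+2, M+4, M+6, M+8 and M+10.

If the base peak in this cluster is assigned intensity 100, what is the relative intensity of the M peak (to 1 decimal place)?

Term probabilities: M 0.0073, M+2 0.0612, M+4 0.2050, M+6 0.3431, M+8 0.2872, M+10 0.0961. Base peak = M+6.
P(M+6) = C(5,3) × 0.37400^2 × 0.62600^3 = 10 × 0.139876 × 0.24531438 = 0.343136 (base)
P(M) = C(5,0) × 0.37400^5 × 0.62600^0 = 1 × 0.00731742 × 1.0000 = 0.007317
Relative intensity = 0.007317 / 0.343136 × 100 = 2.1

2.1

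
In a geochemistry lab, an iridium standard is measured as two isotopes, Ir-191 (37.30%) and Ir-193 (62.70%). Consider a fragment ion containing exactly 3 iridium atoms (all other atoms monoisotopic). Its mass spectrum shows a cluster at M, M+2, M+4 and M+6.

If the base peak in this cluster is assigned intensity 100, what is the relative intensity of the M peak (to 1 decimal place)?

Term probabilities: M 0.0519, M+2 0.2617, M+4 0.4399, M+6 0.2465. Base peak = M+4.
P(M+4) = C(3,2) × 0.3730^1 × 0.6270^2 = 3 × 0.3730 × 0.393129 = 0.439911 (base)
P(M) = C(3,0) × 0.3730^3 × 0.6270^0 = 1 × 0.05189512 × 1.0000 = 0.051895
Relative intensity = 0.051895 / 0.439911 × 100 = 11.8

11.8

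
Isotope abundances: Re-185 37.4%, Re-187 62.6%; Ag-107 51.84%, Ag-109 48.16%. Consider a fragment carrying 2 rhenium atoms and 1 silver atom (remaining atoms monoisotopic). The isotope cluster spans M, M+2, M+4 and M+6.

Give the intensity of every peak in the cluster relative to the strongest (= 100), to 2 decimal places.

Rhenium pattern (n=2): 0.139876 : 0.468248 : 0.391876
Silver pattern (n=1): 0.5184 : 0.4816
Convolve the two distributions (both contribute in 2-u steps):
  M: 0.139876×0.5184 = 0.072512
  M+2: 0.139876×0.4816 + 0.468248×0.5184 = 0.310104
  M+4: 0.468248×0.4816 + 0.391876×0.5184 = 0.428657
  M+6: 0.391876×0.4816 = 0.188727
Scale to base peak (0.428657) = 100: 16.92 : 72.34 : 100.00 : 44.03

16.92 : 72.34 : 100.00 : 44.03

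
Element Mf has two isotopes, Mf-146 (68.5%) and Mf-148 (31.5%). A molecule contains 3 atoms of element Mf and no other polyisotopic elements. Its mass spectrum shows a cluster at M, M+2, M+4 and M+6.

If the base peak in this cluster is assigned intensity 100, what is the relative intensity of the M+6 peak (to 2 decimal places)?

Binomial terms of (0.685 + 0.315)^3: M 0.3214, M+2 0.4434, M+4 0.2039, M+6 0.0313 → M+2 is the base peak.
P(M+2) = C(3,1) × 0.685^2 × 0.315^1 = 3 × 0.469225 × 0.3150 = 0.443418 (base)
P(M+6) = C(3,3) × 0.685^0 × 0.315^3 = 1 × 1.0000 × 0.03125587 = 0.031256
Relative intensity = 0.031256 / 0.443418 × 100 = 7.05

7.05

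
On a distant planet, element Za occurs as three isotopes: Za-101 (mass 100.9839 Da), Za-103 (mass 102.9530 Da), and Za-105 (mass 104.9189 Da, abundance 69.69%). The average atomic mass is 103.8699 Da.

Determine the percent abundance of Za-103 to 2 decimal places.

The remaining 30.31% is split between Za-101 (fraction x) and Za-103 (fraction 0.3031 − x).
Substituting: 100.9839x + 102.9530(0.3031 − x) = 30.75191859
(100.9839 − 102.9530)x = -0.45313571  ⇒  x = 0.23012, y = 0.07298
Za-101: 23.01%, Za-103: 7.30%.

7.30%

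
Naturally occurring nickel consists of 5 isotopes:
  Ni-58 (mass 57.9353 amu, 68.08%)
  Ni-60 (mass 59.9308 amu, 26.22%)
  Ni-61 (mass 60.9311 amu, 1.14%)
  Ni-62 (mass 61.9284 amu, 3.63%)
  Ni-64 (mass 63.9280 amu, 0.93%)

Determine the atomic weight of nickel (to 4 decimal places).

58.6934 amu

Ar = Σ fᵢ·mᵢ = 0.6808 × 57.9353 + 0.2622 × 59.9308 + 0.0114 × 60.9311 + 0.0363 × 61.9284 + 0.0093 × 63.9280
= 39.44235 + 15.71386 + 0.69461 + 2.24800 + 0.59453 = 58.69335 amu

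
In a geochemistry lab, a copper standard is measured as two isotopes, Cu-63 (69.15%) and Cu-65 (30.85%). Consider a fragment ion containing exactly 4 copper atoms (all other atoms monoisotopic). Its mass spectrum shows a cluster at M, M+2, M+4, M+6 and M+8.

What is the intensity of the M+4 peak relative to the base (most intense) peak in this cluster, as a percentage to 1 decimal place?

66.9%

Term probabilities: M 0.2286, M+2 0.4080, M+4 0.2731, M+6 0.0812, M+8 0.0091. Base peak = M+2.
P(M+2) = C(4,1) × 0.6915^3 × 0.3085^1 = 4 × 0.33065611 × 0.3085 = 0.408030 (base)
P(M+4) = C(4,2) × 0.6915^2 × 0.3085^2 = 6 × 0.47817225 × 0.09517225 = 0.273052
Relative intensity = 0.273052 / 0.408030 × 100 = 66.9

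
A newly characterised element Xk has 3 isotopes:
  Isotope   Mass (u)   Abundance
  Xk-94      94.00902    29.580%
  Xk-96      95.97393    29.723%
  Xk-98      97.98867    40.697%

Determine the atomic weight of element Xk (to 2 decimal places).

96.21 u

Weight each isotope mass by its fractional abundance: 0.29580 × 94.00902 + 0.29723 × 95.97393 + 0.40697 × 97.98867
= 27.807868 + 28.526331 + 39.878449 = 96.212648 u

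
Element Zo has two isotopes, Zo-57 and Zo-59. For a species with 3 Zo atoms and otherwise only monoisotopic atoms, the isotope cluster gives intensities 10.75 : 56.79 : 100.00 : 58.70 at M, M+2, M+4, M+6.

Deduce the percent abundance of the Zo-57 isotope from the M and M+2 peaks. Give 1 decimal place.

Write p for the Zo-57 fraction. I(M+2)/I(M) = [C(3,1)·p^2·(1−p)] / p^3 = 3·(1−p)/p = 56.79/10.75 = 5.2828
(1−p)/p = 5.2828/3 = 1.7609  ⇒  p = 1/(1 + 1.7609) = 0.3622
Zo-57: 36.2%, Zo-59: 63.8%.

36.2%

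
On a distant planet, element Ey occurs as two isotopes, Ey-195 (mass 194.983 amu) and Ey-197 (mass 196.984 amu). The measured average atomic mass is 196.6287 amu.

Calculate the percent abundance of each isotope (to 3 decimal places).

With x = fraction of Ey-195 (so Ey-197 is 1 − x):
194.983·x + 196.984·(1 − x) = 196.6287
(194.983 − 196.984)·x = 196.6287 − 196.984
x = -0.3553 / -2.001 = 0.17756 → 17.756% Ey-195, 82.244% Ey-197.

Ey-195: 17.756%, Ey-197: 82.244%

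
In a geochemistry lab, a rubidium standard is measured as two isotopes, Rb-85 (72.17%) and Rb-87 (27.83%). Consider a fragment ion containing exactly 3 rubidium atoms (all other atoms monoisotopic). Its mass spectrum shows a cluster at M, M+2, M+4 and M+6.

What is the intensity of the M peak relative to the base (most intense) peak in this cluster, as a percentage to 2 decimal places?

86.44%

Term probabilities: M 0.3759, M+2 0.4349, M+4 0.1677, M+6 0.0216. Base peak = M+2.
P(M+2) = C(3,1) × 0.7217^2 × 0.2783^1 = 3 × 0.52085089 × 0.2783 = 0.434858 (base)
P(M) = C(3,0) × 0.7217^3 × 0.2783^0 = 1 × 0.37589809 × 1.0000 = 0.375898
Relative intensity = 0.375898 / 0.434858 × 100 = 86.44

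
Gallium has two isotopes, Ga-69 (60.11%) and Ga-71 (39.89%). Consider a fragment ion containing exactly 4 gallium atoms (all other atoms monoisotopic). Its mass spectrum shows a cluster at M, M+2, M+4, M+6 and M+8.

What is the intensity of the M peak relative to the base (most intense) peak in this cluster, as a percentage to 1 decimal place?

Term probabilities: M 0.1306, M+2 0.3465, M+4 0.3450, M+6 0.1526, M+8 0.0253. Base peak = M+2.
P(M+2) = C(4,1) × 0.6011^3 × 0.3989^1 = 4 × 0.21719018 × 0.3989 = 0.346549 (base)
P(M) = C(4,0) × 0.6011^4 × 0.3989^0 = 1 × 0.13055302 × 1.0000 = 0.130553
Relative intensity = 0.130553 / 0.346549 × 100 = 37.7

37.7%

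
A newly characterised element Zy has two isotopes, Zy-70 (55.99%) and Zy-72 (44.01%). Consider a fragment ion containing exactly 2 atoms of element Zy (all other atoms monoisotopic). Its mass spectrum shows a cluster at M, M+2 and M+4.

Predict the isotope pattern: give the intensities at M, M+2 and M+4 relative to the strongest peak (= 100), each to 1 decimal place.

Each Zy atom is independently Zy-70 (p = 0.5599) or Zy-72 (q = 0.4401); the cluster is the binomial expansion (p + q)^2.
P(M) = 0.5599^2 = 0.313488
P(M+2) = 2 × 0.5599^1 × 0.4401^1 = 0.492824
P(M+4) = 0.4401^2 = 0.193688
The M+2 peak is largest (0.492824); scaling to 100 gives 63.6 : 100.0 : 39.3.

63.6 : 100.0 : 39.3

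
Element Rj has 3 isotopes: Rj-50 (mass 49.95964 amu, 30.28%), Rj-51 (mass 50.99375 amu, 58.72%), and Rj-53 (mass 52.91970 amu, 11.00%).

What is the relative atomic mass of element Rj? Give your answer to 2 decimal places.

50.89 amu

Weight each isotope mass by its fractional abundance: 0.3028 × 49.95964 + 0.5872 × 50.99375 + 0.1100 × 52.91970
= 15.127779 + 29.943530 + 5.821167 = 50.892476 amu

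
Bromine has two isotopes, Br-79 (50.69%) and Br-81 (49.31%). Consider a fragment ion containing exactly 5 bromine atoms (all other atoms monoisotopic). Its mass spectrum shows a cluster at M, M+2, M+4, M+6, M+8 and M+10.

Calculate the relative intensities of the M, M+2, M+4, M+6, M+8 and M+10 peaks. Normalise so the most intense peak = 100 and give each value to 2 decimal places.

Expanding (0.5069 + 0.4931)^5:
P(M) = 0.5069^5 = 0.033467
P(M+2) = 5 × 0.5069^4 × 0.4931^1 = 0.162777
P(M+4) = 10 × 0.5069^3 × 0.4931^2 = 0.316692
P(M+6) = 10 × 0.5069^2 × 0.4931^3 = 0.308070
P(M+8) = 5 × 0.5069^1 × 0.4931^4 = 0.149842
P(M+10) = 0.4931^5 = 0.029152
The M+4 peak is largest (0.316692); scaling to 100 gives 10.57 : 51.40 : 100.00 : 97.28 : 47.31 : 9.21.

10.57 : 51.40 : 100.00 : 97.28 : 47.31 : 9.21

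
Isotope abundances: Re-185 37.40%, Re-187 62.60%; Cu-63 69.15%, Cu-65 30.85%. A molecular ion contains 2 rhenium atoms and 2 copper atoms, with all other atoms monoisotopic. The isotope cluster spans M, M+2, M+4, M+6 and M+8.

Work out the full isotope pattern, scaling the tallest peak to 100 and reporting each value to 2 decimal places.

16.70 : 70.81 : 100.00 : 52.88 : 9.31

Rhenium pattern (n=2): 0.139876 : 0.468248 : 0.391876
Copper pattern (n=2): 0.47817225 : 0.4266555 : 0.09517225
Convolve the two distributions (both contribute in 2-u steps):
  M: 0.139876×0.47817225 = 0.066885
  M+2: 0.139876×0.4266555 + 0.468248×0.47817225 = 0.283582
  M+4: 0.139876×0.09517225 + 0.468248×0.4266555 + 0.391876×0.47817225 = 0.400477
  M+6: 0.468248×0.09517225 + 0.391876×0.4266555 = 0.211760
  M+8: 0.391876×0.09517225 = 0.037296
Scale to base peak (0.400477) = 100: 16.70 : 70.81 : 100.00 : 52.88 : 9.31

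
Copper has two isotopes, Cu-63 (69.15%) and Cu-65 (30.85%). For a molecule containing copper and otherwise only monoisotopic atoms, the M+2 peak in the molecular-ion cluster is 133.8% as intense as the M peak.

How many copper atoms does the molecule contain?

3

For n independent Cu atoms, I(M+2)/I(M) = n · (abundance Cu-65) / (abundance Cu-63) = n · 0.3085/0.6915.
n = 1.338 × 0.6915/0.3085 = 3.00 ≈ 3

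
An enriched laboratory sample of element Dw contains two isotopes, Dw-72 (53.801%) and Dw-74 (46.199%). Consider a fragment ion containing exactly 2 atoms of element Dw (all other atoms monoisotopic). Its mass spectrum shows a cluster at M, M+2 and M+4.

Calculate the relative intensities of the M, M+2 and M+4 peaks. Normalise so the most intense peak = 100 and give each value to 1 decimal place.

58.2 : 100.0 : 42.9

Expanding (0.53801 + 0.46199)^2:
P(M) = 0.53801^2 = 0.289455
P(M+2) = 2 × 0.53801^1 × 0.46199^1 = 0.497110
P(M+4) = 0.46199^2 = 0.213435
The M+2 peak is largest (0.497110); scaling to 100 gives 58.2 : 100.0 : 42.9.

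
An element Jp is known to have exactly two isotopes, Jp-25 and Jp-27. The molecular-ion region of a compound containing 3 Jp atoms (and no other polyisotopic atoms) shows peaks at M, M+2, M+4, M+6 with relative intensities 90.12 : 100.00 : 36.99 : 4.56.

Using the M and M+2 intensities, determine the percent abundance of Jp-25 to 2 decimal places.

Write p for the Jp-25 fraction. I(M+2)/I(M) = [C(3,1)·p^2·(1−p)] / p^3 = 3·(1−p)/p = 100.00/90.12 = 1.1096
(1−p)/p = 1.1096/3 = 0.3699  ⇒  p = 1/(1 + 0.3699) = 0.7300
Jp-25: 73.00%, Jp-27: 27.00%.

73.00%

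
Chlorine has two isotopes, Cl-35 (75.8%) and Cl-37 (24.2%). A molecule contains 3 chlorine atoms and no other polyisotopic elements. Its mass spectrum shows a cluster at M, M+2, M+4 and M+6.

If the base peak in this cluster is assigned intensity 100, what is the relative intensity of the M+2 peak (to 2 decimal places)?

Binomial terms of (0.758 + 0.242)^3: M 0.4355, M+2 0.4171, M+4 0.1332, M+6 0.0142 → M is the base peak.
P(M) = C(3,0) × 0.758^3 × 0.242^0 = 1 × 0.43551951 × 1.0000 = 0.435520 (base)
P(M+2) = C(3,1) × 0.758^2 × 0.242^1 = 3 × 0.574564 × 0.2420 = 0.417133
Relative intensity = 0.417133 / 0.435520 × 100 = 95.78

95.78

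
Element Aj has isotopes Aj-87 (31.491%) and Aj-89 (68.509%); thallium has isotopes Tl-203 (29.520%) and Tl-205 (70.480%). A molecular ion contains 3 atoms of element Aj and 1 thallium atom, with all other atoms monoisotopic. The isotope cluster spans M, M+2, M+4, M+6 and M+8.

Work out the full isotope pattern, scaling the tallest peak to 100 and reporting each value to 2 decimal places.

Element Aj pattern (n=3): 0.03122909 : 0.20381765 : 0.44340743 : 0.32154583
Thallium pattern (n=1): 0.2952 : 0.7048
Convolve the two distributions (both contribute in 2-u steps):
  M: 0.03122909×0.2952 = 0.009219
  M+2: 0.03122909×0.7048 + 0.20381765×0.2952 = 0.082177
  M+4: 0.20381765×0.7048 + 0.44340743×0.2952 = 0.274545
  M+6: 0.44340743×0.7048 + 0.32154583×0.2952 = 0.407434
  M+8: 0.32154583×0.7048 = 0.226626
Scale to base peak (0.407434) = 100: 2.26 : 20.17 : 67.38 : 100.00 : 55.62

2.26 : 20.17 : 67.38 : 100.00 : 55.62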